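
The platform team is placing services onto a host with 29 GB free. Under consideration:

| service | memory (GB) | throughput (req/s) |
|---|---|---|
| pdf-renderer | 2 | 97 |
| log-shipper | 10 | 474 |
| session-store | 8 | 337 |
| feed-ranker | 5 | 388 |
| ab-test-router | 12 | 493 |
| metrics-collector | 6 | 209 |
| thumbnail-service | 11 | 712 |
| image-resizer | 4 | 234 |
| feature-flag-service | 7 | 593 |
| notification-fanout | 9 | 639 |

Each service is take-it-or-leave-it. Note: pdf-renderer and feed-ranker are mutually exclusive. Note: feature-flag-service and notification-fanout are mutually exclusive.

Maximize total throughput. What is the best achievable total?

By throughput per GB: feature-flag-service 84.71, feed-ranker 77.60, notification-fanout 71.00, thumbnail-service 64.73 lead.
Feed-ranker + thumbnail-service + image-resizer + notification-fanout uses 29 of the 29 GB and totals 1973.
The closest alternative, feed-ranker + thumbnail-service + image-resizer + feature-flag-service, reaches only 1927.

1973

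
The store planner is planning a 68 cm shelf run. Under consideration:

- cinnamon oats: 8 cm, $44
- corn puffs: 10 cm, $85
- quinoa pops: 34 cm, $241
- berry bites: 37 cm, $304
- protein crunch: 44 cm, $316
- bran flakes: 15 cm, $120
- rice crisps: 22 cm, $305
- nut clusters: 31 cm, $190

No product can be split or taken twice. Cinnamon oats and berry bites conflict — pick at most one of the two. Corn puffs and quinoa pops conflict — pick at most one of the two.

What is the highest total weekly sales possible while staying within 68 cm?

By weekly sales per cm: rice crisps 13.86, corn puffs 8.50, berry bites 8.22 lead.
A density-first pass picks cinnamon oats + corn puffs + bran flakes + rice crisps — 554 at 55 cm.
Replace cinnamon oats and corn puffs and bran flakes with protein crunch: the trade gains 67 net, giving 621 at 66 cm.

621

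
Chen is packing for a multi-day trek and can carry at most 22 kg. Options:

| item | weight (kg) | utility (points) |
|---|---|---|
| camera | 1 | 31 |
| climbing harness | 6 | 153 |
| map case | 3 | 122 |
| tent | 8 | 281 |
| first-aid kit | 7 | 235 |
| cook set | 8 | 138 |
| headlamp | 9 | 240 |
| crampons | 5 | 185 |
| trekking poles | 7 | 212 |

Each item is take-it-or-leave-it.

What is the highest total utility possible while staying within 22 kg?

754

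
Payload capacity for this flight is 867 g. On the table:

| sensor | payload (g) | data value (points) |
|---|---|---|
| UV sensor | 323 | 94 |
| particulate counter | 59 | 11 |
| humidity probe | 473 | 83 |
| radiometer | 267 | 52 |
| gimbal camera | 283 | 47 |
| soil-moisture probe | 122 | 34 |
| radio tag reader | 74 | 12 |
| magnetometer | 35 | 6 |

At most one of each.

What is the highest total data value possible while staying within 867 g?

203

Taking the top-ratio sensors first gives UV sensor + particulate counter + radiometer + soil-moisture probe + magnetometer for 197 (806 g).
Dropping magnetometer frees 35 g; slotting in radio tag reader (74 g) lifts the total to 203 at 845 g.
Runner-up UV sensor + particulate counter + gimbal camera + soil-moisture probe + radio tag reader tops out at 198.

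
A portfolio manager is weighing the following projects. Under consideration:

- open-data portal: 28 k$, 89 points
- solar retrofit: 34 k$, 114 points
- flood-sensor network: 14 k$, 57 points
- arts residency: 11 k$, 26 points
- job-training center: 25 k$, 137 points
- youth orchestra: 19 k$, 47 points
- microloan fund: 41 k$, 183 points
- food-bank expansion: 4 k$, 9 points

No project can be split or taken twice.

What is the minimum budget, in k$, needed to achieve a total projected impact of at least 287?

66

Need the lightest bundle worth ≥ 287.
Taking job-training center + microloan fund gives 320 (≥ 287) for 66 k$.
Any bundle with less than 66 k$ falls short of 287.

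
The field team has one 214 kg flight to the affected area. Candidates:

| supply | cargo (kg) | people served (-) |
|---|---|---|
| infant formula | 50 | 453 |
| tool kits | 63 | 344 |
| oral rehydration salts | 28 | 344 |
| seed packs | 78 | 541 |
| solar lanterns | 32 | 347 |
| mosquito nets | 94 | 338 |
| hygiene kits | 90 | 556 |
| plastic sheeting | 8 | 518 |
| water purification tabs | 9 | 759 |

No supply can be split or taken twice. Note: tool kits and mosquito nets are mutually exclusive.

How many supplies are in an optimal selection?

6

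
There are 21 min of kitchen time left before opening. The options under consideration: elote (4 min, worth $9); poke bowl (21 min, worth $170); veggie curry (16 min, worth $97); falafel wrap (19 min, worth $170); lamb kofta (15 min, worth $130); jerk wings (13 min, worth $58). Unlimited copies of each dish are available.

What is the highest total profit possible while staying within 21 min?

Best packing: poke bowl — 21 min, 170 total.
Nothing else within 21 min beats 170.

170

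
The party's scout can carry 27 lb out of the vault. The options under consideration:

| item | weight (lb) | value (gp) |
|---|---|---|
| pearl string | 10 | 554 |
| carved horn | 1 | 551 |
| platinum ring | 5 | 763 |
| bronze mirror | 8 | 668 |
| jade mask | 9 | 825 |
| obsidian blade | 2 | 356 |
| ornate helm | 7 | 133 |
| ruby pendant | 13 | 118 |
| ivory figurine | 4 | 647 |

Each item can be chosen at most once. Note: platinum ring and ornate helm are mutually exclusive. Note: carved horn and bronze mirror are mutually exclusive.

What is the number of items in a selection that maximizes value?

Optimal total is 3142.
carved horn + platinum ring + jade mask + obsidian blade + ivory figurine hits 3142 at 21 lb.
Any selection reaching 3142 contains exactly 5 items.

5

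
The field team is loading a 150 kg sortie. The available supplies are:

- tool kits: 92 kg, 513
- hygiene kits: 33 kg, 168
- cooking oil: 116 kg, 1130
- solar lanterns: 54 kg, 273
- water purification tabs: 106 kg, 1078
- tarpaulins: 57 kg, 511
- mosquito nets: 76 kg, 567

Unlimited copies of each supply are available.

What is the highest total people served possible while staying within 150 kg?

1298

The ratio heuristic lands on hygiene kits + water purification tabs (1246) but leaves 11 kg idle.
Replace water purification tabs with cooking oil: the trade gains 52 net, giving 1298 at 149 kg.
The spare 1 kg is too small for any remaining supply, and no exchange beats 1298.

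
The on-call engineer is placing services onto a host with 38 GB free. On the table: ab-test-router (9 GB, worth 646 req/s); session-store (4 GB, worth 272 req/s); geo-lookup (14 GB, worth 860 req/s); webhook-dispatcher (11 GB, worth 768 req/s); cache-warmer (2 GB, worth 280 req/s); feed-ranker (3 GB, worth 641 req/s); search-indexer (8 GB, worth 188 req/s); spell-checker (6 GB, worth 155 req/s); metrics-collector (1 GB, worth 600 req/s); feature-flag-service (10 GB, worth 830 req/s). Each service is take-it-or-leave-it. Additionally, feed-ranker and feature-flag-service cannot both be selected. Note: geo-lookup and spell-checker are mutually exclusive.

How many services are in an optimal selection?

5

Best achievable throughput is 3515.
ab-test-router + geo-lookup + webhook-dispatcher + feed-ranker + metrics-collector hits 3515 at 38 GB.
Every optimal selection uses 5 services.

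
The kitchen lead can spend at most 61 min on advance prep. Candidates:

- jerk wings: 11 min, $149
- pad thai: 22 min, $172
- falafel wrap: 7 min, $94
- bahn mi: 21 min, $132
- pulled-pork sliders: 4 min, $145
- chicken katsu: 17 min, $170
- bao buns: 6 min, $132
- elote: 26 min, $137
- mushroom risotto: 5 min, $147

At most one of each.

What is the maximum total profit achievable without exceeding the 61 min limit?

860

Density check — pulled-pork sliders 36.25, mushroom risotto 29.40, bao buns 22.00 are the best per min.
Taking the top-ratio dishes first gives jerk wings + falafel wrap + pulled-pork sliders + chicken katsu + bao buns + mushroom risotto for 837 (50 min).
Replace jerk wings with pad thai: the trade gains 23 net, giving 860 at 61 min.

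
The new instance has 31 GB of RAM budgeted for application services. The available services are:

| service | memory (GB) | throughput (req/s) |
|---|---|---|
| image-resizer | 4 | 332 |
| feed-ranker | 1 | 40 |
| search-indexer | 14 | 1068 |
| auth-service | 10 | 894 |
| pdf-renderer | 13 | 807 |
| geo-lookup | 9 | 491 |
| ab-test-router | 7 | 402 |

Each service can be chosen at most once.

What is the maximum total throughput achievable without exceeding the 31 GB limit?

2364

Filling by ratio: image-resizer + feed-ranker + search-indexer + auth-service for 2334, with 2 GB left unused.
The 5 GB tied up in image-resizer and feed-ranker is better spent on ab-test-router — total rises to 2364 (31 GB).
Runner-up image-resizer + feed-ranker + search-indexer + auth-service tops out at 2334.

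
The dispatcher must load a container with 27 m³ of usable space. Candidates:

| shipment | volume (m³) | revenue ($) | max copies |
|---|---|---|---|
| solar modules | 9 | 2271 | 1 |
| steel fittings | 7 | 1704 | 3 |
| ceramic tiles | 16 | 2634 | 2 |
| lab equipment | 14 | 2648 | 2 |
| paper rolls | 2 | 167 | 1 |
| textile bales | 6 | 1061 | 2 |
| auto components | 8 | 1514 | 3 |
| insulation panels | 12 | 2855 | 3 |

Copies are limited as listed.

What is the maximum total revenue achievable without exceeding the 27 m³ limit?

6263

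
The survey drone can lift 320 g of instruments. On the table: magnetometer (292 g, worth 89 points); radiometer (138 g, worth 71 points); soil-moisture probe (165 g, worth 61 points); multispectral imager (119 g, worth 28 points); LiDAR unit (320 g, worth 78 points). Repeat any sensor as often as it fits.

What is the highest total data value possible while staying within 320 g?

142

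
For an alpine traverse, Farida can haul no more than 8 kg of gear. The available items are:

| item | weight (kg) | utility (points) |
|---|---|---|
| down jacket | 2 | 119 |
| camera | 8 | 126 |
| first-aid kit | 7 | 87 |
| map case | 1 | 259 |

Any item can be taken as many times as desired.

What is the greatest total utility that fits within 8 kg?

2072

By utility per kg: map case 259.00, down jacket 59.50, camera 15.75, first-aid kit 12.43 lead.
8×map case uses 8 of the 8 kg and totals 2072.
Nothing else within 8 kg beats 2072.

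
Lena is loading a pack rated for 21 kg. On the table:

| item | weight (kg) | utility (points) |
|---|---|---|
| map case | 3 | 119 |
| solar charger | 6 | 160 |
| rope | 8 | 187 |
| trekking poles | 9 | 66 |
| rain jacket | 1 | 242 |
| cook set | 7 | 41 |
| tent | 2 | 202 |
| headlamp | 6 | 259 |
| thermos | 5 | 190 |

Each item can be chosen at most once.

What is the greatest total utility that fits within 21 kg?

A density-first pass picks map case + rain jacket + tent + headlamp + thermos — 1012 at 17 kg.
Dropping map case frees 3 kg; slotting in solar charger (6 kg) lifts the total to 1053 at 20 kg.
An exhaustive check of the 512 subsets confirms 1053.

1053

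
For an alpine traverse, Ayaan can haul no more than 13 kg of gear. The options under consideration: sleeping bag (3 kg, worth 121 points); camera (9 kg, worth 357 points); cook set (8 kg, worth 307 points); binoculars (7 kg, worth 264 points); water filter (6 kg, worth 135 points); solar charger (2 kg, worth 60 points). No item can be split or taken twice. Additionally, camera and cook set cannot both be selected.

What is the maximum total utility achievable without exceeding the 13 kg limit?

Filling by ratio: sleeping bag + camera for 478, with 1 kg left unused.
Dropping camera frees 9 kg; slotting in cook set + solar charger (10 kg) lifts the total to 488 at 13 kg.
Runner-up sleeping bag + camera tops out at 478.

488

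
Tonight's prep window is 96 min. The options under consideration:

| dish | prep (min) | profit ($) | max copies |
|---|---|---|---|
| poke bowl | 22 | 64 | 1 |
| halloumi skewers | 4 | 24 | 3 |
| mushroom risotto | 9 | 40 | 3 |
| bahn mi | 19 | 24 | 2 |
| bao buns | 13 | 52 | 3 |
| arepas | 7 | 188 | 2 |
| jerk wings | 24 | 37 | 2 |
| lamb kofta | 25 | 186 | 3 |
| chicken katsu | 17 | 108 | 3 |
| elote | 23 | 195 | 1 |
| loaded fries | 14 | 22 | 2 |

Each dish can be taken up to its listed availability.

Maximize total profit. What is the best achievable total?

991

Density check — arepas 26.86, elote 8.48, lamb kofta 7.44 are the best per min.
Taking 2×halloumi skewers + 2×arepas + 2×lamb kofta + elote: 95 min used, 991 in profit.
That's the maximum — no swap from here does better than 991.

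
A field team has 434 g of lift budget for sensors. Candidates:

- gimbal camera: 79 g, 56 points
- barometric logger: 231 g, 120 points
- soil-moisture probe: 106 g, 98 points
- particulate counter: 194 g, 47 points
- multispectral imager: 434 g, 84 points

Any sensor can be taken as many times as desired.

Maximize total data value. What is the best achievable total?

By data value per g: soil-moisture probe 0.92, gimbal camera 0.71, barometric logger 0.52 lead.
Taking 4×soil-moisture probe: 424 g used, 392 in data value.
The spare 10 g is too small for any remaining sensor, and no exchange beats 392.

392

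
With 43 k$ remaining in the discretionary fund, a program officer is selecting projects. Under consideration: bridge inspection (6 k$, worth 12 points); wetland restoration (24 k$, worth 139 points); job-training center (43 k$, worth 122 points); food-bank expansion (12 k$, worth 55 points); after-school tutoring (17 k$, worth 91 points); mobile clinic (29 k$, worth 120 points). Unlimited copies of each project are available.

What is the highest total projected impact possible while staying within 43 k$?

230

By projected impact per k$: wetland restoration 5.79, after-school tutoring 5.35, food-bank expansion 4.58, mobile clinic 4.14 lead.
Wetland restoration + after-school tutoring uses 41 of the 43 k$ and totals 230.
Every other selection either busts 43 k$ or fails to beat 230.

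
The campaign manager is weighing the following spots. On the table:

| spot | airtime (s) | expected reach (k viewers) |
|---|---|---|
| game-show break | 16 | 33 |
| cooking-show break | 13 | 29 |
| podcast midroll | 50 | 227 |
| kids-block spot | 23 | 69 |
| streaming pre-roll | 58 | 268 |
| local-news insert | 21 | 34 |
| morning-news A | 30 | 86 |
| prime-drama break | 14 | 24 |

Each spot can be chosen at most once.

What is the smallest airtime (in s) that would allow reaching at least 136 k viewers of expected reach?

50

Look for the lowest-airtime combination reaching 136.
podcast midroll: 227 expected reach at 50 s.
Below 50 s the best achievable stays under 136.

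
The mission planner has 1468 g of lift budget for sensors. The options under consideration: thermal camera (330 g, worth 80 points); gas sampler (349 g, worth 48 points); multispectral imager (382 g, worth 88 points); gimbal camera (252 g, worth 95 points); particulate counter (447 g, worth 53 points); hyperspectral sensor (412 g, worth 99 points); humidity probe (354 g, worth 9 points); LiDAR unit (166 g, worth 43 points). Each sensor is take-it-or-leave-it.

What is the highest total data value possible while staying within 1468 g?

362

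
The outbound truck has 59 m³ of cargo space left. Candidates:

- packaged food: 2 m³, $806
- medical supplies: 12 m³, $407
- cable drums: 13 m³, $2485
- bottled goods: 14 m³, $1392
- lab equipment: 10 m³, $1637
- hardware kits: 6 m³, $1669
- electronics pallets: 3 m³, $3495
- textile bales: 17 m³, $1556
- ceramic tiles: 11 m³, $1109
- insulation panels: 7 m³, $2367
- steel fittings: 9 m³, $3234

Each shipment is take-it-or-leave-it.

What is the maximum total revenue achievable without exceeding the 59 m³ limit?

15996

A density-first pass picks packaged food + cable drums + lab equipment + hardware kits + electronics pallets + insulation panels + steel fittings — 15693 at 50 m³.
Replace packaged food with ceramic tiles: the trade gains 303 net, giving 15996 at 59 m³.
Runner-up packaged food + cable drums + lab equipment + hardware kits + electronics pallets + insulation panels + steel fittings tops out at 15693.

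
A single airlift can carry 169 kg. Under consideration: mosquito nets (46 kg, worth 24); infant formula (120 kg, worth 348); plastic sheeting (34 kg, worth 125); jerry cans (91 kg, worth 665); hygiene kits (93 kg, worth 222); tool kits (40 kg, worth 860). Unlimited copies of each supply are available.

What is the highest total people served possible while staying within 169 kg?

3440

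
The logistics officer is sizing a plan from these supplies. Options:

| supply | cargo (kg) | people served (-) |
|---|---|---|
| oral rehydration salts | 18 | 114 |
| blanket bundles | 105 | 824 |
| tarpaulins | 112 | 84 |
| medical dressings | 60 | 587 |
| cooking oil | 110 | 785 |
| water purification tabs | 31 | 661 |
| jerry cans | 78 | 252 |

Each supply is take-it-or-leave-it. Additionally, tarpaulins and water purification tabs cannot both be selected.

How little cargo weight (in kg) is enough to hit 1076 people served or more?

Look for the lowest-cargo combination reaching 1076.
medical dressings + water purification tabs reaches 1248 using 91 kg.
Any bundle with less than 91 kg falls short of 1076.

91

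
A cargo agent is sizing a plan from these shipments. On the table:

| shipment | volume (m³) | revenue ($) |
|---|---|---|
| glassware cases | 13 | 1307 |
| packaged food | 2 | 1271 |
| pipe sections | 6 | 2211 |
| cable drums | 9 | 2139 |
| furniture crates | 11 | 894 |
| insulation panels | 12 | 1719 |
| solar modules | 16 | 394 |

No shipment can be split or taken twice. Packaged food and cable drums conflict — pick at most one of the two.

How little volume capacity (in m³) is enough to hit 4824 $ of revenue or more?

20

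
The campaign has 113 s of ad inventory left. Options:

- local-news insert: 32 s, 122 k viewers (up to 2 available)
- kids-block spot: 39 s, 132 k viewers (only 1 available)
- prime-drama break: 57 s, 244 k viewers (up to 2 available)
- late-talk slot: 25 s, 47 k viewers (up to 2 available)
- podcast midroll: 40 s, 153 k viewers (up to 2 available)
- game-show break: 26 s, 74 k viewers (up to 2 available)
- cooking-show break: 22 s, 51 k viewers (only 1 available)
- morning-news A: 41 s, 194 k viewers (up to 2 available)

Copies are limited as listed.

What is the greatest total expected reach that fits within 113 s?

469

Density check — morning-news A 4.73, prime-drama break 4.28, podcast midroll 3.83 are the best per s.
Filling by ratio: game-show break + 2×morning-news A for 462, with 5 s left unused.
Replace game-show break and morning-news A with local-news insert + podcast midroll: the trade gains 7 net, giving 469 at 113 s.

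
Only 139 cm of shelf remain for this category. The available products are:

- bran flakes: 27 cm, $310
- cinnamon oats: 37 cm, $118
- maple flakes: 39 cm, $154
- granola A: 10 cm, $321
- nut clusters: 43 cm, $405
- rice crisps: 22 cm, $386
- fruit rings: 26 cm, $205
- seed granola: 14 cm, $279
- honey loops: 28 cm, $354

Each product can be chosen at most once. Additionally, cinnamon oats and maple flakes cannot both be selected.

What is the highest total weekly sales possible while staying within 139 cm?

1855

Taking bran flakes + granola A + rice crisps + fruit rings + seed granola + honey loops: 127 cm used, 1855 in weekly sales.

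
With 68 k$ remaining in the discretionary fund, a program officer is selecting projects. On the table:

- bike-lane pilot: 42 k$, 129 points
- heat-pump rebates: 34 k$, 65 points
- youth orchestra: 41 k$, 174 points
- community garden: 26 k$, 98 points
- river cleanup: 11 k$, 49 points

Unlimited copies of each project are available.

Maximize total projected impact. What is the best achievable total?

294

Best packing: 6×river cleanup — 66 k$, 294 total.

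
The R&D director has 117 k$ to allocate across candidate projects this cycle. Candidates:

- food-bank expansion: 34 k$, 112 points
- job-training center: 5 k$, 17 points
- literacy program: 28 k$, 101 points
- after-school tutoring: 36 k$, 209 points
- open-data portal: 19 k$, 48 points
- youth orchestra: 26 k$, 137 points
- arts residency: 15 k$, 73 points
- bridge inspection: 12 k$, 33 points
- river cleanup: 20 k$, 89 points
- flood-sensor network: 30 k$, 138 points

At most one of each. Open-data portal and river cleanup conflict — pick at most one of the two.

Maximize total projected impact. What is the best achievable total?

Taking the top-ratio projects first gives job-training center + after-school tutoring + youth orchestra + arts residency + flood-sensor network for 574 (112 k$).
Replace arts residency with river cleanup: the trade gains 16 net, giving 590 at 117 k$.
Next best is job-training center + after-school tutoring + youth orchestra + arts residency + flood-sensor network at 574 (112 k$) — short by 16.

590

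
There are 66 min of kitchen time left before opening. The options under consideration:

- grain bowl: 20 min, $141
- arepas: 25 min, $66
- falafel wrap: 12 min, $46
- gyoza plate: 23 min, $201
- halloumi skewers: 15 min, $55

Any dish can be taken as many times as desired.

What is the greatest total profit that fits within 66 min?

543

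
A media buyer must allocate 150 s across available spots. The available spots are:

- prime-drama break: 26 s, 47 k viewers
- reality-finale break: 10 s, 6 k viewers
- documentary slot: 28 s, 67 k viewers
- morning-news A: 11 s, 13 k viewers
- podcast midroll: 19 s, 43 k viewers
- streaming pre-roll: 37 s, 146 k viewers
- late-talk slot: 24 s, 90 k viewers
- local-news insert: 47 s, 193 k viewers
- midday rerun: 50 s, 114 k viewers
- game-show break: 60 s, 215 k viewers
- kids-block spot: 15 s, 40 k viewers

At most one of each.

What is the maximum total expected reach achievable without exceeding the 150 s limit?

554

Greedy by ratio would take podcast midroll + streaming pre-roll + late-talk slot + local-news insert + kids-block spot: 142 s used, total 512.
Dropping podcast midroll and late-talk slot and kids-block spot frees 58 s; slotting in game-show break (60 s) lifts the total to 554 at 144 s.
Next best is podcast midroll + late-talk slot + local-news insert + game-show break at 541 (150 s) — short by 13.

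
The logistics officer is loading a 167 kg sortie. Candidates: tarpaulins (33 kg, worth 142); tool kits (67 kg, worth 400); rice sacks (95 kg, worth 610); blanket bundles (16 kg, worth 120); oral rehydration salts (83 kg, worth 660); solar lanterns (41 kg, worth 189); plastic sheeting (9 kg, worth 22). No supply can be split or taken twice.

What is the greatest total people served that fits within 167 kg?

Best packing: tool kits + blanket bundles + oral rehydration salts — 166 kg, 1180 total.
The closest alternative, tool kits + oral rehydration salts + plastic sheeting, reaches only 1082.

1180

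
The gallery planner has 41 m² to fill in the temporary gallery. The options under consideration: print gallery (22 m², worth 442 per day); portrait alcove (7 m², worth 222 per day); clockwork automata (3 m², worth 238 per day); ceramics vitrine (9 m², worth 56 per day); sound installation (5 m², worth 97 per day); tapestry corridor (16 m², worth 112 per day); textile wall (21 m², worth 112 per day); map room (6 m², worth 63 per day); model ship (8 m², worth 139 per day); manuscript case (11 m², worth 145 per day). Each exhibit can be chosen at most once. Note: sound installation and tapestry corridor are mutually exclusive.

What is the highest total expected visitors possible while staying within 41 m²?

1041

Greedy by ratio would take print gallery + portrait alcove + clockwork automata + sound installation: 37 m² used, total 999.
The 5 m² tied up in sound installation is better spent on model ship — total rises to 1041 (40 m²).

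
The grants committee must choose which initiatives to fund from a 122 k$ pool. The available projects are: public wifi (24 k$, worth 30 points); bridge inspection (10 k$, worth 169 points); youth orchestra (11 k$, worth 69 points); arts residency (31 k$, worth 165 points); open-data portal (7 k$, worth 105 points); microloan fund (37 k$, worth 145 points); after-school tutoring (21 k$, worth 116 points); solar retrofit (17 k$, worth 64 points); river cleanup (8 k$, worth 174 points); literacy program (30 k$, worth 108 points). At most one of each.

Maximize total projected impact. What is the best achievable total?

A density-first pass picks bridge inspection + youth orchestra + arts residency + open-data portal + after-school tutoring + solar retrofit + river cleanup — 862 at 105 k$.
Dropping solar retrofit frees 17 k$; slotting in literacy program (30 k$) lifts the total to 906 at 118 k$.
The closest alternative, bridge inspection + youth orchestra + arts residency + open-data portal + microloan fund + solar retrofit + river cleanup, reaches only 891.

906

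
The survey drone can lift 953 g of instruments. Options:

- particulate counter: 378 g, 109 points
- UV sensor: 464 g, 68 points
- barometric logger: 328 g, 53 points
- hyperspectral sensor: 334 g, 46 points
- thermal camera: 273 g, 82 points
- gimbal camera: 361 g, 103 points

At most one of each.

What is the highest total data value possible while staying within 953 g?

212

Density check — thermal camera 0.30, particulate counter 0.29, gimbal camera 0.29 are the best per g.
Greedy by ratio would take particulate counter + thermal camera: 651 g used, total 191.
The 273 g tied up in thermal camera is better spent on gimbal camera — total rises to 212 (739 g).
Nothing else within 953 g beats 212.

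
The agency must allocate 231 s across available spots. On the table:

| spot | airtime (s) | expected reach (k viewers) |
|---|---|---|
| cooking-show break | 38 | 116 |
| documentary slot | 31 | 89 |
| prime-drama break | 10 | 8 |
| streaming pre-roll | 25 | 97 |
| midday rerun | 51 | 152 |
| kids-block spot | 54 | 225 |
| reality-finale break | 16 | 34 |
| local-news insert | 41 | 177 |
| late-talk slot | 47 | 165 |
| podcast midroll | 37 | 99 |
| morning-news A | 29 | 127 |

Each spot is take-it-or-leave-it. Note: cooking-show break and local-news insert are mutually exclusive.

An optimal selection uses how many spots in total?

6

Optimal total is 880.
For example documentary slot + streaming pre-roll + kids-block spot + local-news insert + late-talk slot + morning-news A achieves it, using 227 s.
All optima have 6 spots.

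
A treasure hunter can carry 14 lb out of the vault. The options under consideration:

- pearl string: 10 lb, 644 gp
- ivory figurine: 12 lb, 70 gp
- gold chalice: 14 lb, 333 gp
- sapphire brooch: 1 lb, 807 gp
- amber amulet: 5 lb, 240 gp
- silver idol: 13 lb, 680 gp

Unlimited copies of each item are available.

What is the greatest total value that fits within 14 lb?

11298

Density check — sapphire brooch 807.00, pearl string 64.40, silver idol 52.31 are the best per lb.
Best packing: 14×sapphire brooch — 14 lb, 11298 total.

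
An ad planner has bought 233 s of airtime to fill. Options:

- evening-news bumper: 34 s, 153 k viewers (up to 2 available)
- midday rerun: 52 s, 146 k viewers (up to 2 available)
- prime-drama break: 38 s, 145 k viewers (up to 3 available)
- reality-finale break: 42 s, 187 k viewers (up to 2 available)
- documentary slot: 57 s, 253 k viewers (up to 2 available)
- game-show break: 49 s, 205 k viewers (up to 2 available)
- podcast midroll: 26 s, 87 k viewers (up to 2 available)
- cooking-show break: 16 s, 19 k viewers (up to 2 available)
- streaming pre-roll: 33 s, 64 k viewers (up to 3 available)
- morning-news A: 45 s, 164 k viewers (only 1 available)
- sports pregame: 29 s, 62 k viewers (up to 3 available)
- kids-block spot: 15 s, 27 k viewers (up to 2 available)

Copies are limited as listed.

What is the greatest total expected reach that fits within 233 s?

1033

Filling by ratio: 2×evening-news bumper + 2×reality-finale break + documentary slot + kids-block spot for 960, with 9 s left unused.
Replace evening-news bumper and kids-block spot with documentary slot: the trade gains 73 net, giving 1033 at 232 s.
Every other selection either busts 233 s or exceeds an availability limit or fails to beat 1033.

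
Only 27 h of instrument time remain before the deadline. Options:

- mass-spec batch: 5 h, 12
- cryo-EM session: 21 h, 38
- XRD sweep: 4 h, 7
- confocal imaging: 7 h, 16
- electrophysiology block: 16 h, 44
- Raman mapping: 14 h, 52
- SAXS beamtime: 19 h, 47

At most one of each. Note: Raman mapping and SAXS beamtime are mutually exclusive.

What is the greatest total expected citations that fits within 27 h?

80

By expected citations per h: Raman mapping 3.71, electrophysiology block 2.75, SAXS beamtime 2.47, mass-spec batch 2.40 lead.
Mass-spec batch + confocal imaging + Raman mapping uses 26 of the 27 h and totals 80.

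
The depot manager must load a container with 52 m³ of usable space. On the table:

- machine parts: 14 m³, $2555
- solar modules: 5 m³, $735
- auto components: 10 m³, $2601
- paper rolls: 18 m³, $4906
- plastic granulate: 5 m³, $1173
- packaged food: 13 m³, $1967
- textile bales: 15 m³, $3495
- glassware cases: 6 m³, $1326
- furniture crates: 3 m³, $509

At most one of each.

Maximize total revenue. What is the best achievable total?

12837

Greedy by ratio would take auto components + paper rolls + plastic granulate + textile bales + furniture crates: 51 m³ used, total 12684.
The 5 m³ tied up in plastic granulate is better spent on glassware cases — total rises to 12837 (52 m³).
No other feasible combination exceeds 12837.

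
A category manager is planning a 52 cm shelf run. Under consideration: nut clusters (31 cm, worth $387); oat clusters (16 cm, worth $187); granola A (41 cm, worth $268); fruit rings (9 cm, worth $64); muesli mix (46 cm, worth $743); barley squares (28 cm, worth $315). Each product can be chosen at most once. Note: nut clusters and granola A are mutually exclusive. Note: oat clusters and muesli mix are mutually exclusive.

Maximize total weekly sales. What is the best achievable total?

743

Best packing: muesli mix — 46 cm, 743 total.
The closest alternative, nut clusters + oat clusters, reaches only 574.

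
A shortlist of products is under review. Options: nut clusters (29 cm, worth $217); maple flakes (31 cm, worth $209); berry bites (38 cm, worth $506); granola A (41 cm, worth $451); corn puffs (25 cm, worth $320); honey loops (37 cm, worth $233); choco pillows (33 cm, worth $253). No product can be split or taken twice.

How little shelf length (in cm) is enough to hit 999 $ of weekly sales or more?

Look for the lowest-shelf combination reaching 999.
nut clusters + berry bites + corn puffs: 1043 weekly sales at 92 cm.
No combination under 92 cm hits 999.

92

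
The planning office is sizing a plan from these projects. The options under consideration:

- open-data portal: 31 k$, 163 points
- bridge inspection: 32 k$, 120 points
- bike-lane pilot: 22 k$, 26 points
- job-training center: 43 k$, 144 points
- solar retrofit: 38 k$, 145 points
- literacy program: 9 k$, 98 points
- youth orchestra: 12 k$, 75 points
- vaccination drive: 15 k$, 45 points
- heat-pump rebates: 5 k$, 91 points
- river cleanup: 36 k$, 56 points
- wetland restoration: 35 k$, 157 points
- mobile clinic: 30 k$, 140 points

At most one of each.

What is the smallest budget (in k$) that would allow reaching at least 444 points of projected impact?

Look for the lowest-budget combination reaching 444.
literacy program + youth orchestra + vaccination drive + heat-pump rebates + mobile clinic reaches 449 using 71 k$.
Below 71 k$ the best achievable stays under 444.

71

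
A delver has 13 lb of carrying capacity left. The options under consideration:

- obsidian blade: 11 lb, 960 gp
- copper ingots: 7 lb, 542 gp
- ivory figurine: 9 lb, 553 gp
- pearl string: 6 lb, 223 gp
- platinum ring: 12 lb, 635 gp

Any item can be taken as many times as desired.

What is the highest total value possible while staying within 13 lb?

960

Ranking by ratio (value/lb): obsidian blade 87.27, copper ingots 77.43, ivory figurine 61.44, platinum ring 52.92.
Best packing: obsidian blade — 11 lb, 960 total.
Nothing else within 13 lb beats 960.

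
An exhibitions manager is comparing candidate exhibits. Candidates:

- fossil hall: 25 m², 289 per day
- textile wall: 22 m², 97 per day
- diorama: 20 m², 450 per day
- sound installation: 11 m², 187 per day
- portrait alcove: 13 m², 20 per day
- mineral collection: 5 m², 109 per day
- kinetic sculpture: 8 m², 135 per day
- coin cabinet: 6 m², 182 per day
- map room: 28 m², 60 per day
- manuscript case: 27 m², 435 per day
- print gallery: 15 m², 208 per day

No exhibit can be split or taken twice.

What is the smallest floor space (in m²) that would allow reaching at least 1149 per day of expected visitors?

Need the lightest bundle worth ≥ 1149.
Taking diorama + mineral collection + coin cabinet + manuscript case gives 1176 (≥ 1149) for 58 m².
No combination under 58 m² hits 1149.

58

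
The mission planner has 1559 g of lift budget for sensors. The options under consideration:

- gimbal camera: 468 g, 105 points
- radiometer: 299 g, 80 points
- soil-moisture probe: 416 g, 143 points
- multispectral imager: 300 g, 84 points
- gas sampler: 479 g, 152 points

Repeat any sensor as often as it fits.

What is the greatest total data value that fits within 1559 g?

3×soil-moisture probe + multispectral imager uses 1548 of the 1559 g and totals 513.

513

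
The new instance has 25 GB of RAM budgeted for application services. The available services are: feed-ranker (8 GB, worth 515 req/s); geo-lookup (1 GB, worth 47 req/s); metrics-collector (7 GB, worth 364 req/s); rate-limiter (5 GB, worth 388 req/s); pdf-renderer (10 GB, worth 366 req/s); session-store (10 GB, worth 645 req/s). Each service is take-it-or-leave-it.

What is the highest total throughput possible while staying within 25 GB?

Taking feed-ranker + geo-lookup + rate-limiter + session-store: 24 GB used, 1595 in throughput.
An exhaustive check of the 64 subsets confirms 1595.

1595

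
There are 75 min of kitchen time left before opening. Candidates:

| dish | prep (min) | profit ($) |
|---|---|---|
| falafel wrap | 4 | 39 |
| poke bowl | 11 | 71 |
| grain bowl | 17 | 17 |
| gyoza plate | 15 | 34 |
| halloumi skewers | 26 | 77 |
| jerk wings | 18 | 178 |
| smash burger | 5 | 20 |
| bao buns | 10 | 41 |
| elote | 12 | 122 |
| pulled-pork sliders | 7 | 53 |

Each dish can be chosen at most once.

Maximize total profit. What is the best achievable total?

Falafel wrap + poke bowl + jerk wings + smash burger + bao buns + elote + pulled-pork sliders uses 67 of the 75 min and totals 524.

524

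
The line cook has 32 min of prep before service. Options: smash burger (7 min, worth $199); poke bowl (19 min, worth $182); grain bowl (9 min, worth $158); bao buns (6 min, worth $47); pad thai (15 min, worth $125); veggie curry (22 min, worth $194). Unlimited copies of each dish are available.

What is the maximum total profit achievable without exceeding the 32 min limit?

The ratio ordering already packs tightly: 4×smash burger, 28 min, 796.
No other feasible combination exceeds 796.

796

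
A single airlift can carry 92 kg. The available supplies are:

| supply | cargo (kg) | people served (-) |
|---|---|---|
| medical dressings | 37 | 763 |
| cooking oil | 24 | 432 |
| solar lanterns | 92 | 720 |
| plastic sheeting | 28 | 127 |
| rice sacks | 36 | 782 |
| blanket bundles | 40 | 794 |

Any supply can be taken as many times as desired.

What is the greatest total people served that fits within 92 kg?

1658

Taking the top-ratio supplies first gives 2×rice sacks for 1564 (72 kg).
The 72 kg tied up in 2×rice sacks is better spent on 2×cooking oil + blanket bundles — total rises to 1658 (88 kg).
That's the maximum — no swap from here does better than 1658.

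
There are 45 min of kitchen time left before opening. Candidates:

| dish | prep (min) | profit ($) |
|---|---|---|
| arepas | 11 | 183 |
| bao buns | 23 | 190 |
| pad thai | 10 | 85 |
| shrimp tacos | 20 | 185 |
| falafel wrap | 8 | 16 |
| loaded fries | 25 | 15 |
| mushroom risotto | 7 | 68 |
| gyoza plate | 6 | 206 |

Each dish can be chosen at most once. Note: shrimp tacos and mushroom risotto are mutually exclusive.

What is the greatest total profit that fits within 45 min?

Density check — gyoza plate 34.33, arepas 16.64, mushroom risotto 9.71 are the best per min.
Best packing: arepas + shrimp tacos + falafel wrap + gyoza plate — 45 min, 590 total.
The closest alternative, arepas + bao buns + gyoza plate, reaches only 579.

590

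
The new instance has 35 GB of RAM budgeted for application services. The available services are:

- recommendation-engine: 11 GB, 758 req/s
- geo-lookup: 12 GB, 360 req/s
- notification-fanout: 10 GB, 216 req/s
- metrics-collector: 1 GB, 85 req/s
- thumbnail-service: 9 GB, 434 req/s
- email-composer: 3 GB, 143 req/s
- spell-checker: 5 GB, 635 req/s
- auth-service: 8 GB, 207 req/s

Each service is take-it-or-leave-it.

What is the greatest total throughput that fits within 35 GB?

2119

By throughput per GB: spell-checker 127.00, metrics-collector 85.00, recommendation-engine 68.91 lead.
A density-first pass picks recommendation-engine + metrics-collector + thumbnail-service + email-composer + spell-checker — 2055 at 29 GB.
The 3 GB tied up in email-composer is better spent on auth-service — total rises to 2119 (34 GB).
That's the maximum — no swap from here does better than 2119.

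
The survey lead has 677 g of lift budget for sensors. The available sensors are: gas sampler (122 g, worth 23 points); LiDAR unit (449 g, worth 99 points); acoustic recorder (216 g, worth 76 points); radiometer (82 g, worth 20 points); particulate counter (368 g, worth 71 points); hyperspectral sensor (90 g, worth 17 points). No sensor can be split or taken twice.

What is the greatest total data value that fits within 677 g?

Filling by ratio: acoustic recorder + radiometer + particulate counter for 167, with 11 g left unused.
Replace radiometer and particulate counter with LiDAR unit: the trade gains 8 net, giving 175 at 665 g.
No other feasible combination exceeds 175.

175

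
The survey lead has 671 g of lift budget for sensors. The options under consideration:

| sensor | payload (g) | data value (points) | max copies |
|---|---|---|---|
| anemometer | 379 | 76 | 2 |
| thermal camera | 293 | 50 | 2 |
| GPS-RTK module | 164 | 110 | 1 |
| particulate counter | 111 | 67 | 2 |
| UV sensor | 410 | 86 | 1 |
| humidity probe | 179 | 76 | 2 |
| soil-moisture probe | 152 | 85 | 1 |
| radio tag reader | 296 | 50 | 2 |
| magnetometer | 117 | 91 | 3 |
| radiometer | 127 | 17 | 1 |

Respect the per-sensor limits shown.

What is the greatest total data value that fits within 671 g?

468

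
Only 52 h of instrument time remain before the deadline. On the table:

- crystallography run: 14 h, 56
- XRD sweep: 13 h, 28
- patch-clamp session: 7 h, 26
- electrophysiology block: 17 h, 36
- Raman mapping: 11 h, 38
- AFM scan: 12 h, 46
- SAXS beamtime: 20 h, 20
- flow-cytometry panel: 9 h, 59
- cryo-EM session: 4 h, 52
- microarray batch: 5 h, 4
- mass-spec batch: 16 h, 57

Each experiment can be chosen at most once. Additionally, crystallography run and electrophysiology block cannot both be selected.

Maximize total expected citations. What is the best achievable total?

By expected citations per h: cryo-EM session 13.00, flow-cytometry panel 6.56, crystallography run 4.00, AFM scan 3.83 lead.
The ratio heuristic lands on crystallography run + patch-clamp session + AFM scan + flow-cytometry panel + cryo-EM session + microarray batch (243) but leaves 1 h idle.
A better packing is Raman mapping + AFM scan + flow-cytometry panel + cryo-EM session + mass-spec batch: 52 h, total 252.
Next best is crystallography run + Raman mapping + AFM scan + flow-cytometry panel + cryo-EM session at 251 (50 h) — short by 1.

252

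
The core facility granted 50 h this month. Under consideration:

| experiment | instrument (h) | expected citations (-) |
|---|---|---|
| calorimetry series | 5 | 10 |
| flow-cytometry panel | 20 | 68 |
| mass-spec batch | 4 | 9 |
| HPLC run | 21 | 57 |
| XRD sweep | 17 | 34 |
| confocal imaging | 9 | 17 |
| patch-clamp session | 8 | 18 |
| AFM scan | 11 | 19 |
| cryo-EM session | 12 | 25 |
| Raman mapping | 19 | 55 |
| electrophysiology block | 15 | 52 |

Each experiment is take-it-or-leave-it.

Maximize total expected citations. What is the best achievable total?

By expected citations per h: electrophysiology block 3.47, flow-cytometry panel 3.40, Raman mapping 2.89, HPLC run 2.71 lead.
Greedy by ratio would take flow-cytometry panel + mass-spec batch + patch-clamp session + electrophysiology block: 47 h used, total 147.
The 4 h tied up in mass-spec batch is better spent on calorimetry series — total rises to 148 (48 h).
That's the maximum — no swap from here does better than 148.

148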